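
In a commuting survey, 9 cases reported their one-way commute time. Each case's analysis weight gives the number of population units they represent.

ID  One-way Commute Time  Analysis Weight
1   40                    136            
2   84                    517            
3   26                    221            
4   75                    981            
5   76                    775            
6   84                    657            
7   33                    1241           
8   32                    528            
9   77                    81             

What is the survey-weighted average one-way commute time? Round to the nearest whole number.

Weighted sum = 40×136 + 84×517 + 26×221 + 75×981 + 76×775 + 84×657 + 33×1241 + 32×528 + 77×81
  = 5440 + 43428 + 5746 + 73575 + 58900 + 55188 + 40953 + 16896 + 6237 = 306363
Sum of weights = 5137
Weighted mean = 306363 / 5137 = 59.638505

60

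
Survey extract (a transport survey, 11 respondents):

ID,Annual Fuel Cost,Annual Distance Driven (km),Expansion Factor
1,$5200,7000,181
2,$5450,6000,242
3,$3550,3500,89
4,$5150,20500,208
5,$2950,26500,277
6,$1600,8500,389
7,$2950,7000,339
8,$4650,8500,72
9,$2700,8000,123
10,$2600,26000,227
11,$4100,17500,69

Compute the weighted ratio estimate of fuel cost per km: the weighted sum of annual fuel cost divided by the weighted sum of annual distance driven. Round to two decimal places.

Σ wᵢ·y = 5200×181 + 5450×242 + 3550×89 + 5150×208 + 2950×277 + 1600×389 + 2950×339 + 4650×72 + 2700×123 + 2600×227 + 4100×69
  = 941200 + 1318900 + 315950 + 1071200 + 817150 + 622400 + 1000050 + 334800 + 332100 + 590200 + 282900 = 7626850
Σ wᵢ·x = 29020000
Ratio = 7626850 / 29020000 = 0.26281358

0.26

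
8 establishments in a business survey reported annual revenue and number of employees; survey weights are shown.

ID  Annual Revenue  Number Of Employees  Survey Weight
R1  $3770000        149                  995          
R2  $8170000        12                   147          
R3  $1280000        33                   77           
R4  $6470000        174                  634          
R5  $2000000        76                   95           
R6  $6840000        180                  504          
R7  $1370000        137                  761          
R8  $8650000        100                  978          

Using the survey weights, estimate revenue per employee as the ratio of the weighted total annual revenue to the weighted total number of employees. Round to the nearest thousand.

40000

Σ wᵢ·y = 3770000×995 + 8170000×147 + 1280000×77 + 6470000×634 + 2000000×95 + 6840000×504 + 1370000×761 + 8650000×978
  = 3751150000 + 1200990000 + 98560000 + 4101980000 + 190000000 + 3447360000 + 1042570000 + 8459700000 = 22292310000
Σ wᵢ·x = 149×995 + 12×147 + 33×77 + 174×634 + 76×95 + 180×504 + 137×761 + 100×978
  = 562873
Ratio = 22292310000 / 562873 = 39604.511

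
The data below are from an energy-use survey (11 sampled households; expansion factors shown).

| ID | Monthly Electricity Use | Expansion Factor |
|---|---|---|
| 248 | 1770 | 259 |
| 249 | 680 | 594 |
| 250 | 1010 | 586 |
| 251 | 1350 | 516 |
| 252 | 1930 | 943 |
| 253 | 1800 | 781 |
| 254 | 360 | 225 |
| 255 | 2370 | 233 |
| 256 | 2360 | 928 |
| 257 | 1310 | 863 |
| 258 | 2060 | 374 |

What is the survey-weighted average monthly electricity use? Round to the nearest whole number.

1603

Weighted sum = 1770×259 + 680×594 + 1010×586 + 1350×516 + 1930×943 + 1800×781 + 360×225 + 2370×233 + 2360×928 + 1310×863 + 2060×374
  = 458430 + 403920 + 591860 + 696600 + 1819990 + 1405800 + 81000 + 552210 + 2190080 + 1130530 + 770440 = 10100860
Sum of weights = 259 + 594 + 586 + 516 + 943 + 781 + 225 + 233 + 928 + 863 + 374 = 6302
Weighted mean = 10100860 / 6302 = 1602.8023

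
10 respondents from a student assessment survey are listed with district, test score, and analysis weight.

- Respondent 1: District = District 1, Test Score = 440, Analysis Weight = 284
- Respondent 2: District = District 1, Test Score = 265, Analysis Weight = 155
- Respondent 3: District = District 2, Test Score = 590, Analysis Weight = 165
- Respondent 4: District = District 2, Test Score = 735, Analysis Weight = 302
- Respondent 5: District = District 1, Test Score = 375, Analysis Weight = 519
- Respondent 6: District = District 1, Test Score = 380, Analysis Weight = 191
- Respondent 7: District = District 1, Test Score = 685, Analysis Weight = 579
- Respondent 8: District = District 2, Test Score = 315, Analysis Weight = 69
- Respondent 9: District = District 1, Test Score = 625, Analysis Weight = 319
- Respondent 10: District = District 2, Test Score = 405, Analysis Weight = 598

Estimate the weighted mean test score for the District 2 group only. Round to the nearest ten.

510

District 2 rows: 3, 4, 8, 10
Weighted sum = 590×165 + 735×302 + 315×69 + 405×598
  = 583245
Sum of weights = 165 + 302 + 69 + 598 = 1134
Weighted mean = 583245 / 1134 = 514.3254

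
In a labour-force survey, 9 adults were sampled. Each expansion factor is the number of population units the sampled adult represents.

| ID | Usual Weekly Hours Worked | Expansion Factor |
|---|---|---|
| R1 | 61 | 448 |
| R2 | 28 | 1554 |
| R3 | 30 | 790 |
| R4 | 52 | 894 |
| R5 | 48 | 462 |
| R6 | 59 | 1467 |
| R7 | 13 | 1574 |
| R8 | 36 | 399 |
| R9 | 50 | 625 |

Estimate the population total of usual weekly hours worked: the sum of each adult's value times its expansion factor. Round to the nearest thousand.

Weighted total = 61×448 + 28×1554 + 30×790 + 52×894 + 48×462 + 59×1467 + 13×1574 + 36×399 + 50×625
  = 27328 + 43512 + 23700 + 46488 + 22176 + 86553 + 20462 + 14364 + 31250 = 315833

316000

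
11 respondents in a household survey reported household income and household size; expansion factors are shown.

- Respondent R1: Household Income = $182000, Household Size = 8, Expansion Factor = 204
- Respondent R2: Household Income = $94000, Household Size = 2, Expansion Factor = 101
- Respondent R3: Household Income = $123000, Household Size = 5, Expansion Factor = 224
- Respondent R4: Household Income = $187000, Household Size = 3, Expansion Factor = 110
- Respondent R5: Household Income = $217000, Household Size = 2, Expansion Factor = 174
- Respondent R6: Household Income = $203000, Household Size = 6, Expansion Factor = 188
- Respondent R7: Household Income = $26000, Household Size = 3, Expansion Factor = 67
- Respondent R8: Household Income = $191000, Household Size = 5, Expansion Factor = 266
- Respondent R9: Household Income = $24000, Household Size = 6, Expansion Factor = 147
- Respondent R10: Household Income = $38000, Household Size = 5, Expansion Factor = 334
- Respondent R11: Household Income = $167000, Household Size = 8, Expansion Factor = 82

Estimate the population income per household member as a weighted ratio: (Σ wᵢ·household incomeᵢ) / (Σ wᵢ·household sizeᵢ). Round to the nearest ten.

26650

Σ wᵢ·y = 182000×204 + 94000×101 + 123000×224 + 187000×110 + 217000×174 + 203000×188 + 26000×67 + 191000×266 + 24000×147 + 38000×334 + 167000×82
  = 37128000 + 9494000 + 27552000 + 20570000 + 37758000 + 38164000 + 1742000 + 50806000 + 3528000 + 12692000 + 13694000 = 253128000
Σ wᵢ·x = 8×204 + 2×101 + 5×224 + 3×110 + 2×174 + 6×188 + 3×67 + 5×266 + 6×147 + 5×334 + 8×82
  = 1632 + 202 + 1120 + 330 + 348 + 1128 + 201 + 1330 + 882 + 1670 + 656 = 9499
Ratio = 253128000 / 9499 = 26647.858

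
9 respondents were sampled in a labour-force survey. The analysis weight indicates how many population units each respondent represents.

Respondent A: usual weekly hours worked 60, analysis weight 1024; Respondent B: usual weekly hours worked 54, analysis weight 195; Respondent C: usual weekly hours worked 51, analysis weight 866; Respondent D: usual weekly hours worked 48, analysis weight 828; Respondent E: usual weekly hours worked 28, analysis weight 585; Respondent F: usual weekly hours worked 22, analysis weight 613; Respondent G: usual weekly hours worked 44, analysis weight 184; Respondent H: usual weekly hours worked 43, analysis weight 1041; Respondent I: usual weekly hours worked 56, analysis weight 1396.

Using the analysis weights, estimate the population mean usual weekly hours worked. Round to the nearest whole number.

47

Weighted sum = 316781
Sum of weights = 1024 + 195 + 866 + 828 + 585 + 613 + 184 + 1041 + 1396 = 6732
Weighted mean = 316781 / 6732 = 47.056001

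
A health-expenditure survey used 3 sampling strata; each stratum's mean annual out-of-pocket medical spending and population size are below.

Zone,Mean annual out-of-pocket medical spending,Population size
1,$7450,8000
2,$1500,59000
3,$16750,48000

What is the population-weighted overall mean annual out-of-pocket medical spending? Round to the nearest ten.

8280

Σ Nₕ·x̄ₕ = 7450×8000 + 1500×59000 + 16750×48000
  = 952100000
Σ Nₕ = 8000 + 59000 + 48000 = 115000
Overall mean = 952100000 / 115000 = 8279.1304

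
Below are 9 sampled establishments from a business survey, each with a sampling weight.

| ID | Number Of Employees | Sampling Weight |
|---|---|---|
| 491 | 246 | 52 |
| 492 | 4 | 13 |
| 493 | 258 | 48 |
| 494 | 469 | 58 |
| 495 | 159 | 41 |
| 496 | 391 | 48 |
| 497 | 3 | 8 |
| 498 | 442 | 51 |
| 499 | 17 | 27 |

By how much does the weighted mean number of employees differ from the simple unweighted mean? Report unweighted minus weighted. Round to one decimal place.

Unweighted sum = 246 + 4 + 258 + 469 + 159 + 391 + 3 + 442 + 17 = 1989
Unweighted mean = 1989 / 9 = 221
Weighted sum = 100742
Sum of weights = 52 + 13 + 48 + 58 + 41 + 48 + 8 + 51 + 27 = 346
Weighted mean = 100742 / 346 = 291.16185
Difference (unweighted minus weighted) = -70.16185

-70.2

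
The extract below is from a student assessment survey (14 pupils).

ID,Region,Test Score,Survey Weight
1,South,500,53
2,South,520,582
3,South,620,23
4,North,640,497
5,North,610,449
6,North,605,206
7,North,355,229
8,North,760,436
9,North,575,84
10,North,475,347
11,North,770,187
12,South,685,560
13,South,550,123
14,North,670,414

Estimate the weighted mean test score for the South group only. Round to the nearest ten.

590

South rows: 1, 2, 3, 12, 13
Weighted sum = 500×53 + 520×582 + 620×23 + 685×560 + 550×123
  = 26500 + 302640 + 14260 + 383600 + 67650 = 794650
Sum of weights = 53 + 582 + 23 + 560 + 123 = 1341
Weighted mean = 794650 / 1341 = 592.58016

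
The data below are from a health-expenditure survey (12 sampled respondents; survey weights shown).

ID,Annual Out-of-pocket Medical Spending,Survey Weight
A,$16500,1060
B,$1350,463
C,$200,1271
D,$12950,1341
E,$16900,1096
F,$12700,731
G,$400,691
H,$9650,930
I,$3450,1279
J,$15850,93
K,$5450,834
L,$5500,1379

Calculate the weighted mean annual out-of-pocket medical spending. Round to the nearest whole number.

Weighted sum = 90808600
Sum of weights = 11168
Weighted mean = 90808600 / 11168 = 8131.1426

8131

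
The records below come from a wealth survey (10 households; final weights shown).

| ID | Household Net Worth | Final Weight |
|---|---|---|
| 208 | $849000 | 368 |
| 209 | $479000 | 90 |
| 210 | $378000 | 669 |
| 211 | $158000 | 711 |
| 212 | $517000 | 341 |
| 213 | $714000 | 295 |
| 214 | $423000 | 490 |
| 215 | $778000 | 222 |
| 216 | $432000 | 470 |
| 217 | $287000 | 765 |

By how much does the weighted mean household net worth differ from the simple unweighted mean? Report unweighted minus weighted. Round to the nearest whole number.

Unweighted sum = 849000 + 479000 + 378000 + 158000 + 517000 + 714000 + 423000 + 778000 + 432000 + 287000 = 5015000
Unweighted mean = 5015000 / 10 = 501500
Weighted sum = 849000×368 + 479000×90 + 378000×669 + 158000×711 + 517000×341 + 714000×295 + 423000×490 + 778000×222 + 432000×470 + 287000×765
  = 312432000 + 43110000 + 252882000 + 112338000 + 176297000 + 210630000 + 207270000 + 172716000 + 203040000 + 219555000 = 1910270000
Sum of weights = 368 + 90 + 669 + 711 + 341 + 295 + 490 + 222 + 470 + 765 = 4421
Weighted mean = 1910270000 / 4421 = 432090.02
Difference (unweighted minus weighted) = 69409.975

69410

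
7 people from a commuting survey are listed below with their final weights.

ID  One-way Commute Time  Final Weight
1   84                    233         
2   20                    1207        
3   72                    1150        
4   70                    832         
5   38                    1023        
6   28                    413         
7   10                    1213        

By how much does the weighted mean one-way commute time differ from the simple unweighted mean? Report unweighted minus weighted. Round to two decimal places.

Unweighted sum = 84 + 20 + 72 + 70 + 38 + 28 + 10 = 322
Unweighted mean = 322 / 7 = 46
Weighted sum = 84×233 + 20×1207 + 72×1150 + 70×832 + 38×1023 + 28×413 + 10×1213
  = 19572 + 24140 + 82800 + 58240 + 38874 + 11564 + 12130 = 247320
Sum of weights = 233 + 1207 + 1150 + 832 + 1023 + 413 + 1213 = 6071
Weighted mean = 247320 / 6071 = 40.737934
Difference (unweighted minus weighted) = 5.2620656

5.26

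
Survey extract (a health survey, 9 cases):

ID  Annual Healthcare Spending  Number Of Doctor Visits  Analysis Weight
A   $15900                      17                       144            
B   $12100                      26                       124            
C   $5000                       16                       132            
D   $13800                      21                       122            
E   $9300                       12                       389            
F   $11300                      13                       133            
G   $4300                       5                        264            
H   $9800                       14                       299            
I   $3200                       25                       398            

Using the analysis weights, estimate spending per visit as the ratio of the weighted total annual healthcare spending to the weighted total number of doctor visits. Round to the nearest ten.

520

Σ wᵢ·y = 15900×144 + 12100×124 + 5000×132 + 13800×122 + 9300×389 + 11300×133 + 4300×264 + 9800×299 + 3200×398
  = 2289600 + 1500400 + 660000 + 1683600 + 3617700 + 1502900 + 1135200 + 2930200 + 1273600 = 16593200
Σ wᵢ·x = 17×144 + 26×124 + 16×132 + 21×122 + 12×389 + 13×133 + 5×264 + 14×299 + 25×398
  = 32199
Ratio = 16593200 / 32199 = 515.33277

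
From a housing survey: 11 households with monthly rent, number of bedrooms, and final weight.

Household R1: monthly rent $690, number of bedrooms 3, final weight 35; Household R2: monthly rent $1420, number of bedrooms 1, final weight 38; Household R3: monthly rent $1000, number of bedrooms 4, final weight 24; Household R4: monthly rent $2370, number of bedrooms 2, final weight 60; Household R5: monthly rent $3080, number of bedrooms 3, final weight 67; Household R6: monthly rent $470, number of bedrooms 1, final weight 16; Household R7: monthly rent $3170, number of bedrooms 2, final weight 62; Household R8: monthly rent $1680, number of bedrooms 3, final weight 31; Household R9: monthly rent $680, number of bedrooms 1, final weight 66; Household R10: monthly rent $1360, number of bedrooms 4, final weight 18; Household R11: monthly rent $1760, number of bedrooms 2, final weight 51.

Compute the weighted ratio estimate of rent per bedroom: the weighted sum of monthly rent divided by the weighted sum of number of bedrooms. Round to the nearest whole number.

838

Σ wᵢ·y = 690×35 + 1420×38 + 1000×24 + 2370×60 + 3080×67 + 470×16 + 3170×62 + 1680×31 + 680×66 + 1360×18 + 1760×51
  = 865930
Σ wᵢ·x = 3×35 + 1×38 + 4×24 + 2×60 + 3×67 + 1×16 + 2×62 + 3×31 + 1×66 + 4×18 + 2×51
  = 105 + 38 + 96 + 120 + 201 + 16 + 124 + 93 + 66 + 72 + 102 = 1033
Ratio = 865930 / 1033 = 838.26718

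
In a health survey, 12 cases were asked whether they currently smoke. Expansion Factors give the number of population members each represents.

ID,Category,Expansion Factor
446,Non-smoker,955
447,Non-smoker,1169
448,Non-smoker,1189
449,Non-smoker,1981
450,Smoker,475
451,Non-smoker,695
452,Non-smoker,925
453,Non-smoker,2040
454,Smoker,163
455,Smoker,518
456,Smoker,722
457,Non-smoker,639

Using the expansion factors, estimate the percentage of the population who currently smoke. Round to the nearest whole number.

Sum of weights for 'Smoker' = 475 + 163 + 518 + 722 = 1878
Total weight = 11471
Weighted proportion = 1878 / 11471 = 0.1637172 → 16.37172%

16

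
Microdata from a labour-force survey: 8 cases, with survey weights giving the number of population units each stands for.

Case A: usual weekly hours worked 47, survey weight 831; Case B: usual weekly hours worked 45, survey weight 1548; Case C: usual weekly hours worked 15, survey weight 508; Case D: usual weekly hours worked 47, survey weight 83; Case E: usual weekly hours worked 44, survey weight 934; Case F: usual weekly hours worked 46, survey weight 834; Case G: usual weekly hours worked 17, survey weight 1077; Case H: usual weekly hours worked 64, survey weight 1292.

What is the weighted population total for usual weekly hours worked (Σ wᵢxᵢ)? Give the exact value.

300695

Weighted total = 47×831 + 45×1548 + 15×508 + 47×83 + 44×934 + 46×834 + 17×1077 + 64×1292
  = 39057 + 69660 + 7620 + 3901 + 41096 + 38364 + 18309 + 82688 = 300695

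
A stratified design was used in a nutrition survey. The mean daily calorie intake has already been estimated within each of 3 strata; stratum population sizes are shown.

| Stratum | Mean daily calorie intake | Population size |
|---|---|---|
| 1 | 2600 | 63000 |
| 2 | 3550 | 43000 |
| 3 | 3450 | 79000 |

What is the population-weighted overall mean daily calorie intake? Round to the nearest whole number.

3184

Σ Nₕ·x̄ₕ = 2600×63000 + 3550×43000 + 3450×79000
  = 163800000 + 152650000 + 272550000 = 589000000
Σ Nₕ = 63000 + 43000 + 79000 = 185000
Overall mean = 589000000 / 185000 = 3183.7838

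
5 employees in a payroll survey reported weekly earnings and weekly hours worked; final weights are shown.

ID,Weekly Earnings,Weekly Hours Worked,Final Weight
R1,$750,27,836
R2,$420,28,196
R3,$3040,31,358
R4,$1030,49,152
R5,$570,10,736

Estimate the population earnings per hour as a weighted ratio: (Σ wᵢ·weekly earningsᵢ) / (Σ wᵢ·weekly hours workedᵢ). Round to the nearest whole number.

Σ wᵢ·y = 750×836 + 420×196 + 3040×358 + 1030×152 + 570×736
  = 2373720
Σ wᵢ·x = 27×836 + 28×196 + 31×358 + 49×152 + 10×736
  = 53966
Ratio = 2373720 / 53966 = 43.985472

44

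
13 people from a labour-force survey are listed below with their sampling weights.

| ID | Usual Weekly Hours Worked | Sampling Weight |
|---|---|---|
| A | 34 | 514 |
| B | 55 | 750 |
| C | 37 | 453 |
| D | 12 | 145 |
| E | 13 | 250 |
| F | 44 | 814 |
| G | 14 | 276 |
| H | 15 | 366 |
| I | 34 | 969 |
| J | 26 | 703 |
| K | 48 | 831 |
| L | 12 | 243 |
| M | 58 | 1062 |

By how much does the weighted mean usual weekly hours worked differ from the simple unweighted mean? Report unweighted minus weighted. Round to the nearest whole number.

-7

Unweighted sum = 402
Unweighted mean = 402 / 13 = 30.923077
Weighted sum = 281271
Sum of weights = 7376
Weighted mean = 281271 / 7376 = 38.13327
Difference (unweighted minus weighted) = -7.2101931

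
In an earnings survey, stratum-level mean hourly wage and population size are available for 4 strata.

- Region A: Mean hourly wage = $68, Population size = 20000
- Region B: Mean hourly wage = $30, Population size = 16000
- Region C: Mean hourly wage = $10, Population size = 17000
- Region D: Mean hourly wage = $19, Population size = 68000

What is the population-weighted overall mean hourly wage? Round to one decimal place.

Σ Nₕ·x̄ₕ = 68×20000 + 30×16000 + 10×17000 + 19×68000
  = 1360000 + 480000 + 170000 + 1292000 = 3302000
Σ Nₕ = 20000 + 16000 + 17000 + 68000 = 121000
Overall mean = 3302000 / 121000 = 27.289256

27.3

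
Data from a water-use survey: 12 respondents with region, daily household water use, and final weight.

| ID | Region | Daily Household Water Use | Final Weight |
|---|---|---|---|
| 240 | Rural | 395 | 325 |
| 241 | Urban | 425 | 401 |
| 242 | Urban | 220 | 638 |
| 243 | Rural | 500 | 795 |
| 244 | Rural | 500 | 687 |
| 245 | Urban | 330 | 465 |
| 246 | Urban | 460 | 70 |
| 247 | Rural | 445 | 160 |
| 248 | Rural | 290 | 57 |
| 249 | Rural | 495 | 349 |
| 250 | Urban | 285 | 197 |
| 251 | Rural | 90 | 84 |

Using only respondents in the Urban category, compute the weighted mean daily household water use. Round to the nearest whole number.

Urban rows: 241, 242, 245, 246, 250
Weighted sum = 425×401 + 220×638 + 330×465 + 460×70 + 285×197
  = 552580
Sum of weights = 1771
Weighted mean = 552580 / 1771 = 312.01581

312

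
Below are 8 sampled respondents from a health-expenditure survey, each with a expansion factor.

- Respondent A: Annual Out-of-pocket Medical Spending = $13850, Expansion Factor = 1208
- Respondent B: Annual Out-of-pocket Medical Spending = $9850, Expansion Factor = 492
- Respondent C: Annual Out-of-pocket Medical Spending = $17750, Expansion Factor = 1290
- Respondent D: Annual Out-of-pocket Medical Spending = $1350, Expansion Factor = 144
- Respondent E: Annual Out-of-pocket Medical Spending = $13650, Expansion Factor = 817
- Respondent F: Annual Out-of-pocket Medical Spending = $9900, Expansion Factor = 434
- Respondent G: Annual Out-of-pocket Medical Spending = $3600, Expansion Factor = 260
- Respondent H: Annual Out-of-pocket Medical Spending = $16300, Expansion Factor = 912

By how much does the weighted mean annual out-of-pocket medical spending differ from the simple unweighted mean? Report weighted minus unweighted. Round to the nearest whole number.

Unweighted sum = 13850 + 9850 + 17750 + 1350 + 13650 + 9900 + 3600 + 16300 = 86250
Unweighted mean = 86250 / 8 = 10781.25
Weighted sum = 13850×1208 + 9850×492 + 17750×1290 + 1350×144 + 13650×817 + 9900×434 + 3600×260 + 16300×912
  = 16730800 + 4846200 + 22897500 + 194400 + 11152050 + 4296600 + 936000 + 14865600 = 75919150
Sum of weights = 1208 + 492 + 1290 + 144 + 817 + 434 + 260 + 912 = 5557
Weighted mean = 75919150 / 5557 = 13661.895
Difference (weighted minus unweighted) = 2880.6449

2881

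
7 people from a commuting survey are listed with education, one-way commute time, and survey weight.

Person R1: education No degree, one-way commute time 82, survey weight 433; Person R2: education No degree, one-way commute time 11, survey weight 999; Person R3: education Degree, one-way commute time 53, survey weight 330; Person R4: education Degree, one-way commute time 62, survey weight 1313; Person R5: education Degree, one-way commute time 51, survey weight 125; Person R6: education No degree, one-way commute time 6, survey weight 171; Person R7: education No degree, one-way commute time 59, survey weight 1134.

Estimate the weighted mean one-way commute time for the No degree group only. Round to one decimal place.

41.8

No degree rows: R1, R2, R6, R7
Weighted sum = 82×433 + 11×999 + 6×171 + 59×1134
  = 114427
Sum of weights = 433 + 999 + 171 + 1134 = 2737
Weighted mean = 114427 / 2737 = 41.807453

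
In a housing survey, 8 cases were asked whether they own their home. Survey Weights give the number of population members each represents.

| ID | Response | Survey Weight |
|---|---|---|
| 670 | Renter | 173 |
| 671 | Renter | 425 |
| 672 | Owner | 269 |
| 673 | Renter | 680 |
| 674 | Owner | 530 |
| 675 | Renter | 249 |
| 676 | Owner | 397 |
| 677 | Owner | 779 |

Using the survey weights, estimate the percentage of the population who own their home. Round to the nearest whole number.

Sum of weights for 'Owner' = 269 + 530 + 397 + 779 = 1975
Total weight = 173 + 425 + 269 + 680 + 530 + 249 + 397 + 779 = 3502
Weighted proportion = 1975 / 3502 = 0.56396345 → 56.396345%

56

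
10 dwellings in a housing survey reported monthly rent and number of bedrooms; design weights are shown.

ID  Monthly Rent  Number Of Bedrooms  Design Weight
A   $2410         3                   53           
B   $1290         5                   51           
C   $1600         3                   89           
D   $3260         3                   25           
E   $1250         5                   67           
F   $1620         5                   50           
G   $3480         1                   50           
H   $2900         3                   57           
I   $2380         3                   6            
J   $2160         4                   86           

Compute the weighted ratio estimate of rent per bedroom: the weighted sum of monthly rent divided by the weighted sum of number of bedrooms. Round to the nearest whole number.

583

Σ wᵢ·y = 2410×53 + 1290×51 + 1600×89 + 3260×25 + 1250×67 + 1620×50 + 3480×50 + 2900×57 + 2380×6 + 2160×86
  = 1121510
Σ wᵢ·x = 3×53 + 5×51 + 3×89 + 3×25 + 5×67 + 5×50 + 1×50 + 3×57 + 3×6 + 4×86
  = 1924
Ratio = 1121510 / 1924 = 582.90541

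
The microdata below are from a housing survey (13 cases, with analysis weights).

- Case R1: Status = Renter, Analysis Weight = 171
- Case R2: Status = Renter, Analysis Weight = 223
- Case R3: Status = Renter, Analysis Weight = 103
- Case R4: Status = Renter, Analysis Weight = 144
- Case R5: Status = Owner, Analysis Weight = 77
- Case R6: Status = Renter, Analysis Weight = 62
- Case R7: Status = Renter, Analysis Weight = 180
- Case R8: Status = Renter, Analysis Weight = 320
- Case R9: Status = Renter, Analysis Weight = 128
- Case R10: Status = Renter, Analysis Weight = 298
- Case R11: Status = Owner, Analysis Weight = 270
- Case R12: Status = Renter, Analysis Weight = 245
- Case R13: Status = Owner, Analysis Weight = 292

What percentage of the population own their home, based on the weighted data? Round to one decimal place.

Sum of weights for 'Owner' = 77 + 270 + 292 = 639
Total weight = 2513
Weighted proportion = 639 / 2513 = 0.25427776 → 25.427776%

25.4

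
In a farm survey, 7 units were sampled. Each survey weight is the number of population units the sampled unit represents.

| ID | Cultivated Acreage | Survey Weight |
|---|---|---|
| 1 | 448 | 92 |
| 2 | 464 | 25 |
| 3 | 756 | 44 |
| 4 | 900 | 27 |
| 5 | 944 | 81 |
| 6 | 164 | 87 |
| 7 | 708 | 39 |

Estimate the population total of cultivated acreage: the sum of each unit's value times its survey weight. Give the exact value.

Weighted total = 228724

228724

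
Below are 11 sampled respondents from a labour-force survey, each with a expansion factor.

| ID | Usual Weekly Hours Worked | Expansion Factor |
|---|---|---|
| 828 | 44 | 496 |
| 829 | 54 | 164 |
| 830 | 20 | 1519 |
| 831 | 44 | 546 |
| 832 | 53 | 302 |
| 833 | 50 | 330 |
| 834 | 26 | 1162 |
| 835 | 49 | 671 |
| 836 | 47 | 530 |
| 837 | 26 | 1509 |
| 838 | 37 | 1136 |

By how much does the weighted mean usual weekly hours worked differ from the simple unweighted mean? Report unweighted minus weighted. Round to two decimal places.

Unweighted sum = 44 + 54 + 20 + 44 + 53 + 50 + 26 + 49 + 47 + 26 + 37 = 450
Unweighted mean = 450 / 11 = 40.909091
Weighted sum = 44×496 + 54×164 + 20×1519 + 44×546 + 53×302 + 50×330 + 26×1162 + 49×671 + 47×530 + 26×1509 + 37×1136
  = 21824 + 8856 + 30380 + 24024 + 16006 + 16500 + 30212 + 32879 + 24910 + 39234 + 42032 = 286857
Sum of weights = 496 + 164 + 1519 + 546 + 302 + 330 + 1162 + 671 + 530 + 1509 + 1136 = 8365
Weighted mean = 286857 / 8365 = 34.292528
Difference (unweighted minus weighted) = 6.6165625

6.62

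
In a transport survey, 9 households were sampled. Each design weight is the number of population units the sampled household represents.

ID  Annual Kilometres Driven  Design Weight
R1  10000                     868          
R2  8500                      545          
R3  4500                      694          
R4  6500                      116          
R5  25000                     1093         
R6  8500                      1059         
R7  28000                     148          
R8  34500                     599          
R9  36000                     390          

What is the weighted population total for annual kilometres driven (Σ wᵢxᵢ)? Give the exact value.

92365500

Weighted total = 92365500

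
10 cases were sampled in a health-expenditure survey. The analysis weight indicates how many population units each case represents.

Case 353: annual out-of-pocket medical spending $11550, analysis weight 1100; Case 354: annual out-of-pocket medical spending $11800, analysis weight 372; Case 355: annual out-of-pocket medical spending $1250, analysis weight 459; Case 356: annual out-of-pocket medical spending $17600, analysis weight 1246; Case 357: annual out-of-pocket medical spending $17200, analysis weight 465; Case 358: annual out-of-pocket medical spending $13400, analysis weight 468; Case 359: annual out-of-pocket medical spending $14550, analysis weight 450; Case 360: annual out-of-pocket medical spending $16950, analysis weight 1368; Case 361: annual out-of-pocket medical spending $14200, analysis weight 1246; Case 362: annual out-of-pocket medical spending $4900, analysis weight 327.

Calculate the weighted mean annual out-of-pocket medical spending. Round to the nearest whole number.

Weighted sum = 11550×1100 + 11800×372 + 1250×459 + 17600×1246 + 17200×465 + 13400×468 + 14550×450 + 16950×1368 + 14200×1246 + 4900×327
  = 12705000 + 4389600 + 573750 + 21929600 + 7998000 + 6271200 + 6547500 + 23187600 + 17693200 + 1602300 = 102897750
Sum of weights = 1100 + 372 + 459 + 1246 + 465 + 468 + 450 + 1368 + 1246 + 327 = 7501
Weighted mean = 102897750 / 7501 = 13717.871

13718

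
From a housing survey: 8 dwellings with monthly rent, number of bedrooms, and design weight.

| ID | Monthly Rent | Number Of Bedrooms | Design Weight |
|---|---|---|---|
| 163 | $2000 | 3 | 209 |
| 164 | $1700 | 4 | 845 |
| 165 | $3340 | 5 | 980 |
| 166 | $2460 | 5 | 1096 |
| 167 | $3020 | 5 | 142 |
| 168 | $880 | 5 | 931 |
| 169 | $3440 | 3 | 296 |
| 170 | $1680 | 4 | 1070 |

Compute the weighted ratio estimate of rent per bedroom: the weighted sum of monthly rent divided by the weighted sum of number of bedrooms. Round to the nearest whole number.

Σ wᵢ·y = 2000×209 + 1700×845 + 3340×980 + 2460×1096 + 3020×142 + 880×931 + 3440×296 + 1680×1070
  = 418000 + 1436500 + 3273200 + 2696160 + 428840 + 819280 + 1018240 + 1797600 = 11887820
Σ wᵢ·x = 24920
Ratio = 11887820 / 24920 = 477.03933

477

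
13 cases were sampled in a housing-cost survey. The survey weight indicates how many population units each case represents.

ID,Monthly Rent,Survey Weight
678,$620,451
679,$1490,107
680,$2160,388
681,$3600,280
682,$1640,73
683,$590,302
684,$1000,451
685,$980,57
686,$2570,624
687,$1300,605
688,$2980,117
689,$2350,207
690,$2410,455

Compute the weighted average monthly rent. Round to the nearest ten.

Weighted sum = 7411730
Sum of weights = 4117
Weighted mean = 7411730 / 4117 = 1800.2745

1800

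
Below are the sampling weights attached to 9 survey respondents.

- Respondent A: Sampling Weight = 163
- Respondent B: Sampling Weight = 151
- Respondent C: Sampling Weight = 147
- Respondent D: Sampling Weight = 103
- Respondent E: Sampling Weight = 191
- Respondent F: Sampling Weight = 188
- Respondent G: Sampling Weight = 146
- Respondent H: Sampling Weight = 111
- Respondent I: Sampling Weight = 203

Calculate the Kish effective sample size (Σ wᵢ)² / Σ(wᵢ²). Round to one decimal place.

8.6

Σ wᵢ = 163 + 151 + 147 + 103 + 191 + 188 + 146 + 111 + 203 = 1403
Σ wᵢ² = 26569 + 22801 + 21609 + 10609 + 36481 + 35344 + 21316 + 12321 + 41209 = 228259
n_eff = 1403² / 228259 = 1968409 / 228259 = 8.6235767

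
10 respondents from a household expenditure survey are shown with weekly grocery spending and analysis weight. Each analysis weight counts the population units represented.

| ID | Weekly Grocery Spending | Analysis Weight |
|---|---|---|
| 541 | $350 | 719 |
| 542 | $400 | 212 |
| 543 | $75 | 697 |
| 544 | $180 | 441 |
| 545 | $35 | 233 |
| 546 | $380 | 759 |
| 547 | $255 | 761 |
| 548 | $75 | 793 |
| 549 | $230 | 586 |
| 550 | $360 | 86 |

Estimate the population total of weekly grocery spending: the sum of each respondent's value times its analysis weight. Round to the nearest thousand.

1184000

Weighted total = 350×719 + 400×212 + 75×697 + 180×441 + 35×233 + 380×759 + 255×761 + 75×793 + 230×586 + 360×86
  = 251650 + 84800 + 52275 + 79380 + 8155 + 288420 + 194055 + 59475 + 134780 + 30960 = 1183950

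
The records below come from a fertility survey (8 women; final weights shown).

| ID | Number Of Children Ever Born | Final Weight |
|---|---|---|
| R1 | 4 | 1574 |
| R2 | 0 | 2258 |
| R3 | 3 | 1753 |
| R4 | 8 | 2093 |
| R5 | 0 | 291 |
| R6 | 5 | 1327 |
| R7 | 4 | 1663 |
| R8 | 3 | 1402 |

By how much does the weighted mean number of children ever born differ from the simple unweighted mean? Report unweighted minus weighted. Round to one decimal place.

Unweighted sum = 4 + 0 + 3 + 8 + 0 + 5 + 4 + 3 = 27
Unweighted mean = 27 / 8 = 3.375
Weighted sum = 45792
Sum of weights = 1574 + 2258 + 1753 + 2093 + 291 + 1327 + 1663 + 1402 = 12361
Weighted mean = 45792 / 12361 = 3.7045546
Difference (unweighted minus weighted) = -0.32955465

-0.3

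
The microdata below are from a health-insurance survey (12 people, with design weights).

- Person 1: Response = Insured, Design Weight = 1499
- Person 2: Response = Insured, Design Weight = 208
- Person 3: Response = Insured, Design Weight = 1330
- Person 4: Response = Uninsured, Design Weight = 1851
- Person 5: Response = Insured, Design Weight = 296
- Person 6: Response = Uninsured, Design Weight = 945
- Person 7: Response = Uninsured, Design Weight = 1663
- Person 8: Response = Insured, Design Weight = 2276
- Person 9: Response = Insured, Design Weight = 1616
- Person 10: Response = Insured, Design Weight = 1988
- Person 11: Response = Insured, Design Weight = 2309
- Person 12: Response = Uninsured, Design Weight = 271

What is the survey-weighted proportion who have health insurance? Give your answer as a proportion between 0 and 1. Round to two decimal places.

0.71

Sum of weights for 'Insured' = 1499 + 208 + 1330 + 296 + 2276 + 1616 + 1988 + 2309 = 11522
Total weight = 1499 + 208 + 1330 + 1851 + 296 + 945 + 1663 + 2276 + 1616 + 1988 + 2309 + 271 = 16252
Weighted proportion = 11522 / 16252 = 0.7089589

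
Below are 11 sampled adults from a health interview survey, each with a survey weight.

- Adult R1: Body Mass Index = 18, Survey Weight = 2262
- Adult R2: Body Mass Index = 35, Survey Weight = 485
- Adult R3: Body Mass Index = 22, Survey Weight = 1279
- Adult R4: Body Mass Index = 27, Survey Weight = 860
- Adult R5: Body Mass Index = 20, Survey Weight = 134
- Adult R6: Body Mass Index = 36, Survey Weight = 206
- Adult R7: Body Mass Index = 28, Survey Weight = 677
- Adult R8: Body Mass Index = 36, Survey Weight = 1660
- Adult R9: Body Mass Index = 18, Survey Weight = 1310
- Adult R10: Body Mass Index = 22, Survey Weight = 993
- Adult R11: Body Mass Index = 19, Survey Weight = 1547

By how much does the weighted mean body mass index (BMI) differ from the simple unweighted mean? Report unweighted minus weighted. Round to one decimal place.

1.7

Unweighted sum = 18 + 35 + 22 + 27 + 20 + 36 + 28 + 36 + 18 + 22 + 19 = 281
Unweighted mean = 281 / 11 = 25.545455
Weighted sum = 18×2262 + 35×485 + 22×1279 + 27×860 + 20×134 + 36×206 + 28×677 + 36×1660 + 18×1310 + 22×993 + 19×1547
  = 40716 + 16975 + 28138 + 23220 + 2680 + 7416 + 18956 + 59760 + 23580 + 21846 + 29393 = 272680
Sum of weights = 11413
Weighted mean = 272680 / 11413 = 23.892053
Difference (unweighted minus weighted) = 1.6534016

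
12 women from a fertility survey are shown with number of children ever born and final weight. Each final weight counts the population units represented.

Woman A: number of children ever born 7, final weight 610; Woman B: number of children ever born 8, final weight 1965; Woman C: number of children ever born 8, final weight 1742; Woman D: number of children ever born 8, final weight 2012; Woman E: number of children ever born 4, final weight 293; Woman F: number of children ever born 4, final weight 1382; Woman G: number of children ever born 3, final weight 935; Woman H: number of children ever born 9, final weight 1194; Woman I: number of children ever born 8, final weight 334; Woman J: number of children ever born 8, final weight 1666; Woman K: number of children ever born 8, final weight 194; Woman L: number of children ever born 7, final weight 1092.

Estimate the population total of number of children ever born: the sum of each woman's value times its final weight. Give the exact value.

95469

Weighted total = 7×610 + 8×1965 + 8×1742 + 8×2012 + 4×293 + 4×1382 + 3×935 + 9×1194 + 8×334 + 8×1666 + 8×194 + 7×1092
  = 95469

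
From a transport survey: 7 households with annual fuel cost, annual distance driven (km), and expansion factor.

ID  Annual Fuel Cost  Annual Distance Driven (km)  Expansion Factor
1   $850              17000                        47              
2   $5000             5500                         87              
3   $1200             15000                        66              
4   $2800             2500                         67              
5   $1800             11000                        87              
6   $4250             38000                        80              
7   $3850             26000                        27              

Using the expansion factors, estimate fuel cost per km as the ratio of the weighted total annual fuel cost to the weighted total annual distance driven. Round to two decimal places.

0.19

Σ wᵢ·y = 850×47 + 5000×87 + 1200×66 + 2800×67 + 1800×87 + 4250×80 + 3850×27
  = 39950 + 435000 + 79200 + 187600 + 156600 + 340000 + 103950 = 1342300
Σ wᵢ·x = 17000×47 + 5500×87 + 15000×66 + 2500×67 + 11000×87 + 38000×80 + 26000×27
  = 799000 + 478500 + 990000 + 167500 + 957000 + 3040000 + 702000 = 7134000
Ratio = 1342300 / 7134000 = 0.18815531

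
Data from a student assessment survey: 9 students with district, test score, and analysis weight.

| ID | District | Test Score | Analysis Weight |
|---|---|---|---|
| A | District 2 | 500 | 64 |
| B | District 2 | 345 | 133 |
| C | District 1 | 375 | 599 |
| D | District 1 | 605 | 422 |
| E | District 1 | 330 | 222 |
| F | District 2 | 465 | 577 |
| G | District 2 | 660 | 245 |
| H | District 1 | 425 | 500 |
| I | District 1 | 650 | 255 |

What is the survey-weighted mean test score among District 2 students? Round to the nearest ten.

District 2 rows: A, B, F, G
Weighted sum = 500×64 + 345×133 + 465×577 + 660×245
  = 32000 + 45885 + 268305 + 161700 = 507890
Sum of weights = 64 + 133 + 577 + 245 = 1019
Weighted mean = 507890 / 1019 = 498.42002

500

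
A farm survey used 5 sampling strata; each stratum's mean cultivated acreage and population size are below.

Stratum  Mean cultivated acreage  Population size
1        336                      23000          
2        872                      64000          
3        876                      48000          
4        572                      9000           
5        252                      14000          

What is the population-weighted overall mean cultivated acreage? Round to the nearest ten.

720

Σ Nₕ·x̄ₕ = 336×23000 + 872×64000 + 876×48000 + 572×9000 + 252×14000
  = 114260000
Σ Nₕ = 23000 + 64000 + 48000 + 9000 + 14000 = 158000
Overall mean = 114260000 / 158000 = 723.16456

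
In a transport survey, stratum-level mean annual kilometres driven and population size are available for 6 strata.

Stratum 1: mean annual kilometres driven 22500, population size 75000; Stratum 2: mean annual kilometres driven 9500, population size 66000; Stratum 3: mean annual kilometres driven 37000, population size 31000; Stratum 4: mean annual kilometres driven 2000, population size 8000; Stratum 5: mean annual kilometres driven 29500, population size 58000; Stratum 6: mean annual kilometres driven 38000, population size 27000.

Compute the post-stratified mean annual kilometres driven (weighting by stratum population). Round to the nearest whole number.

Σ Nₕ·x̄ₕ = 22500×75000 + 9500×66000 + 37000×31000 + 2000×8000 + 29500×58000 + 38000×27000
  = 1687500000 + 627000000 + 1147000000 + 16000000 + 1711000000 + 1026000000 = 6214500000
Σ Nₕ = 75000 + 66000 + 31000 + 8000 + 58000 + 27000 = 265000
Overall mean = 6214500000 / 265000 = 23450.943

23451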